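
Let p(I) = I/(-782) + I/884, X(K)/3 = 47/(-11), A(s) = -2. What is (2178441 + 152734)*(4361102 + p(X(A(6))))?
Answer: 206705114515654475/20332 ≈ 1.0166e+13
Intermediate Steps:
X(K) = -141/11 (X(K) = 3*(47/(-11)) = 3*(47*(-1/11)) = 3*(-47/11) = -141/11)
p(I) = -3*I/20332 (p(I) = I*(-1/782) + I*(1/884) = -I/782 + I/884 = -3*I/20332)
(2178441 + 152734)*(4361102 + p(X(A(6)))) = (2178441 + 152734)*(4361102 - 3/20332*(-141/11)) = 2331175*(4361102 + 423/223652) = 2331175*(975369184927/223652) = 206705114515654475/20332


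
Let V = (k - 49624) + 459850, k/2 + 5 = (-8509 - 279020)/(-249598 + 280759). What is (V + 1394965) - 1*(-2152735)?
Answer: 41110681806/10387 ≈ 3.9579e+6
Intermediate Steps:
k = -295556/10387 (k = -10 + 2*((-8509 - 279020)/(-249598 + 280759)) = -10 + 2*(-287529/31161) = -10 + 2*(-287529*1/31161) = -10 + 2*(-95843/10387) = -10 - 191686/10387 = -295556/10387 ≈ -28.454)
V = 4260721906/10387 (V = (-295556/10387 - 49624) + 459850 = -515740044/10387 + 459850 = 4260721906/10387 ≈ 4.1020e+5)
(V + 1394965) - 1*(-2152735) = (4260721906/10387 + 1394965) - 1*(-2152735) = 18750223361/10387 + 2152735 = 41110681806/10387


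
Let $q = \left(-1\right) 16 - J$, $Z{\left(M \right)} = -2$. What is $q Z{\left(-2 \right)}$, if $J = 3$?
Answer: $38$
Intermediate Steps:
$q = -19$ ($q = \left(-1\right) 16 - 3 = -16 - 3 = -19$)
$q Z{\left(-2 \right)} = \left(-19\right) \left(-2\right) = 38$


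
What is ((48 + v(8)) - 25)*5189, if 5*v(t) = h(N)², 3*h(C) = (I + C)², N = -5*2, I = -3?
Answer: 153573644/45 ≈ 3.4127e+6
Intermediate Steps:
N = -10
h(C) = (-3 + C)²/3
v(t) = 28561/45 (v(t) = ((-3 - 10)²/3)²/5 = ((⅓)*(-13)²)²/5 = ((⅓)*169)²/5 = (169/3)²/5 = (⅕)*(28561/9) = 28561/45)
((48 + v(8)) - 25)*5189 = ((48 + 28561/45) - 25)*5189 = (30721/45 - 25)*5189 = (29596/45)*5189 = 153573644/45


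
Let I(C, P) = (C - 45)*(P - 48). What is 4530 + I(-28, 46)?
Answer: 4676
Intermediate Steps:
I(C, P) = (-48 + P)*(-45 + C) (I(C, P) = (-45 + C)*(-48 + P) = (-48 + P)*(-45 + C))
4530 + I(-28, 46) = 4530 + (2160 - 48*(-28) - 45*46 - 28*46) = 4530 + (2160 + 1344 - 2070 - 1288) = 4530 + 146 = 4676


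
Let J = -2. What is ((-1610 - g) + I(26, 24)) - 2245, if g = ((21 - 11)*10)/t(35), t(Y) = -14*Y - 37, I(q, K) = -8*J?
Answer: -2023053/527 ≈ -3838.8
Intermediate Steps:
I(q, K) = 16 (I(q, K) = -8*(-2) = 16)
t(Y) = -37 - 14*Y
g = -100/527 (g = ((21 - 11)*10)/(-37 - 14*35) = (10*10)/(-37 - 490) = 100/(-527) = 100*(-1/527) = -100/527 ≈ -0.18975)
((-1610 - g) + I(26, 24)) - 2245 = ((-1610 - 1*(-100/527)) + 16) - 2245 = ((-1610 + 100/527) + 16) - 2245 = (-848370/527 + 16) - 2245 = -839938/527 - 2245 = -2023053/527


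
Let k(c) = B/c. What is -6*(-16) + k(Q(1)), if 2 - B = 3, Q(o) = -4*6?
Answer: 2305/24 ≈ 96.042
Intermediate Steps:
Q(o) = -24
B = -1 (B = 2 - 1*3 = 2 - 3 = -1)
k(c) = -1/c
-6*(-16) + k(Q(1)) = -6*(-16) - 1/(-24) = 96 - 1*(-1/24) = 96 + 1/24 = 2305/24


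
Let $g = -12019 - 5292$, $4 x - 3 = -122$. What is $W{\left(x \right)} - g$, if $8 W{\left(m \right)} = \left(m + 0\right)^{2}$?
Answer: $\frac{2229969}{128} \approx 17422.0$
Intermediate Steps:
$x = - \frac{119}{4}$ ($x = \frac{3}{4} + \frac{1}{4} \left(-122\right) = \frac{3}{4} - \frac{61}{2} = - \frac{119}{4} \approx -29.75$)
$W{\left(m \right)} = \frac{m^{2}}{8}$ ($W{\left(m \right)} = \frac{\left(m + 0\right)^{2}}{8} = \frac{m^{2}}{8}$)
$g = -17311$ ($g = -12019 - 5292 = -17311$)
$W{\left(x \right)} - g = \frac{\left(- \frac{119}{4}\right)^{2}}{8} - -17311 = \frac{1}{8} \cdot \frac{14161}{16} + 17311 = \frac{14161}{128} + 17311 = \frac{2229969}{128}$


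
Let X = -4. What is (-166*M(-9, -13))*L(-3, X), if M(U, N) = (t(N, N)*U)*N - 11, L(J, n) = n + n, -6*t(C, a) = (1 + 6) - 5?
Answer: -66400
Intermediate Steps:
t(C, a) = -⅓ (t(C, a) = -((1 + 6) - 5)/6 = -(7 - 5)/6 = -⅙*2 = -⅓)
L(J, n) = 2*n
M(U, N) = -11 - N*U/3 (M(U, N) = (-U/3)*N - 11 = -N*U/3 - 11 = -11 - N*U/3)
(-166*M(-9, -13))*L(-3, X) = (-166*(-11 - ⅓*(-13)*(-9)))*(2*(-4)) = -166*(-11 - 39)*(-8) = -166*(-50)*(-8) = 8300*(-8) = -66400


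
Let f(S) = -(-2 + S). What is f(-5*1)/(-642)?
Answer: -7/642 ≈ -0.010903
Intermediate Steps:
f(S) = 2 - S
f(-5*1)/(-642) = (2 - (-5))/(-642) = (2 - 1*(-5))*(-1/642) = (2 + 5)*(-1/642) = 7*(-1/642) = -7/642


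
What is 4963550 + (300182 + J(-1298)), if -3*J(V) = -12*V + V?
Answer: 15776918/3 ≈ 5.2590e+6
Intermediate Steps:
J(V) = 11*V/3 (J(V) = -(-12*V + V)/3 = -(-11)*V/3 = 11*V/3)
4963550 + (300182 + J(-1298)) = 4963550 + (300182 + (11/3)*(-1298)) = 4963550 + (300182 - 14278/3) = 4963550 + 886268/3 = 15776918/3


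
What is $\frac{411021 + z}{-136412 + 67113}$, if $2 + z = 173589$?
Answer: $- \frac{584608}{69299} \approx -8.436$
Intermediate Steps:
$z = 173587$ ($z = -2 + 173589 = 173587$)
$\frac{411021 + z}{-136412 + 67113} = \frac{411021 + 173587}{-136412 + 67113} = \frac{584608}{-69299} = 584608 \left(- \frac{1}{69299}\right) = - \frac{584608}{69299}$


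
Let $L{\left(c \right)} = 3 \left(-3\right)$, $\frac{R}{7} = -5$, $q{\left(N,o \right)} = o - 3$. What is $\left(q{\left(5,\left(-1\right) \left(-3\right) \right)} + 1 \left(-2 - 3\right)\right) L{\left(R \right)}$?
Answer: $45$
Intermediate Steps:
$q{\left(N,o \right)} = -3 + o$
$R = -35$ ($R = 7 \left(-5\right) = -35$)
$L{\left(c \right)} = -9$
$\left(q{\left(5,\left(-1\right) \left(-3\right) \right)} + 1 \left(-2 - 3\right)\right) L{\left(R \right)} = \left(\left(-3 - -3\right) + 1 \left(-2 - 3\right)\right) \left(-9\right) = \left(\left(-3 + 3\right) + 1 \left(-5\right)\right) \left(-9\right) = \left(0 - 5\right) \left(-9\right) = \left(-5\right) \left(-9\right) = 45$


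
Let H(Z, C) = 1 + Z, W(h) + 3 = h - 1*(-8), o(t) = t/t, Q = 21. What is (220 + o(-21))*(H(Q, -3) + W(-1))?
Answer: 5746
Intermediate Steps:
o(t) = 1
W(h) = 5 + h (W(h) = -3 + (h - 1*(-8)) = -3 + (h + 8) = -3 + (8 + h) = 5 + h)
(220 + o(-21))*(H(Q, -3) + W(-1)) = (220 + 1)*((1 + 21) + (5 - 1)) = 221*(22 + 4) = 221*26 = 5746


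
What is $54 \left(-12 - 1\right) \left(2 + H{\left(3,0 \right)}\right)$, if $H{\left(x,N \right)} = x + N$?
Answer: $-3510$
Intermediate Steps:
$H{\left(x,N \right)} = N + x$
$54 \left(-12 - 1\right) \left(2 + H{\left(3,0 \right)}\right) = 54 \left(-12 - 1\right) \left(2 + \left(0 + 3\right)\right) = 54 \left(- 13 \left(2 + 3\right)\right) = 54 \left(\left(-13\right) 5\right) = 54 \left(-65\right) = -3510$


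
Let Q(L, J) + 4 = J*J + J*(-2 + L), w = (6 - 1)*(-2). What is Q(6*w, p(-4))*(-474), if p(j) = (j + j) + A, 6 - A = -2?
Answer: 1896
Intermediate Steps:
A = 8 (A = 6 - 1*(-2) = 6 + 2 = 8)
p(j) = 8 + 2*j (p(j) = (j + j) + 8 = 2*j + 8 = 8 + 2*j)
w = -10 (w = 5*(-2) = -10)
Q(L, J) = -4 + J² + J*(-2 + L) (Q(L, J) = -4 + (J*J + J*(-2 + L)) = -4 + (J² + J*(-2 + L)) = -4 + J² + J*(-2 + L))
Q(6*w, p(-4))*(-474) = (-4 + (8 + 2*(-4))² - 2*(8 + 2*(-4)) + (8 + 2*(-4))*(6*(-10)))*(-474) = (-4 + (8 - 8)² - 2*(8 - 8) + (8 - 8)*(-60))*(-474) = (-4 + 0² - 2*0 + 0*(-60))*(-474) = (-4 + 0 + 0 + 0)*(-474) = -4*(-474) = 1896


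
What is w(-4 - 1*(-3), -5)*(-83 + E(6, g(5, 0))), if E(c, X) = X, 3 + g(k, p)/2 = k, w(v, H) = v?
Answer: 79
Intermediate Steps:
g(k, p) = -6 + 2*k
w(-4 - 1*(-3), -5)*(-83 + E(6, g(5, 0))) = (-4 - 1*(-3))*(-83 + (-6 + 2*5)) = (-4 + 3)*(-83 + (-6 + 10)) = -(-83 + 4) = -1*(-79) = 79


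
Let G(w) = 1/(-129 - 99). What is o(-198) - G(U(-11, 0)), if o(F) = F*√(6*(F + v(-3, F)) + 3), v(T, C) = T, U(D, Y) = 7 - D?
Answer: 1/228 - 198*I*√1203 ≈ 0.004386 - 6867.5*I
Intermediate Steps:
G(w) = -1/228 (G(w) = 1/(-228) = -1/228)
o(F) = F*√(-15 + 6*F) (o(F) = F*√(6*(F - 3) + 3) = F*√(6*(-3 + F) + 3) = F*√((-18 + 6*F) + 3) = F*√(-15 + 6*F))
o(-198) - G(U(-11, 0)) = -198*√(-15 + 6*(-198)) - 1*(-1/228) = -198*√(-15 - 1188) + 1/228 = -198*I*√1203 + 1/228 = 1/228 - 198*I*√1203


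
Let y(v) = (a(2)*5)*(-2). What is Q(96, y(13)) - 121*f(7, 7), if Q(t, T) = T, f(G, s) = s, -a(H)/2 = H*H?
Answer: -767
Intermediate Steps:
a(H) = -2*H² (a(H) = -2*H*H = -2*H²)
y(v) = 80 (y(v) = (-2*2²*5)*(-2) = (-2*4*5)*(-2) = -8*5*(-2) = -40*(-2) = 80)
Q(96, y(13)) - 121*f(7, 7) = 80 - 121*7 = 80 - 847 = -767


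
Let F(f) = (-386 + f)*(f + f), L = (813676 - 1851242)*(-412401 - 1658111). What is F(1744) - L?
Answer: -2148288117088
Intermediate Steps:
L = 2148292853792 (L = -1037566*(-2070512) = 2148292853792)
F(f) = 2*f*(-386 + f) (F(f) = (-386 + f)*(2*f) = 2*f*(-386 + f))
F(1744) - L = 2*1744*(-386 + 1744) - 1*2148292853792 = 2*1744*1358 - 2148292853792 = 4736704 - 2148292853792 = -2148288117088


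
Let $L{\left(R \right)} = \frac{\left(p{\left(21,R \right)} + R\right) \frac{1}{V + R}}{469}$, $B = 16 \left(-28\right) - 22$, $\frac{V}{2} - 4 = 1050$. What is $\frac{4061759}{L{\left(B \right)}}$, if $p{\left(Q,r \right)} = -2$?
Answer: $- \frac{1560166311249}{236} \approx -6.6109 \cdot 10^{9}$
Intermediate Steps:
$V = 2108$ ($V = 8 + 2 \cdot 1050 = 8 + 2100 = 2108$)
$B = -470$ ($B = -448 - 22 = -470$)
$L{\left(R \right)} = \frac{-2 + R}{469 \left(2108 + R\right)}$ ($L{\left(R \right)} = \frac{\left(-2 + R\right) \frac{1}{2108 + R}}{469} = \frac{-2 + R}{2108 + R} \frac{1}{469} = \frac{-2 + R}{469 \left(2108 + R\right)}$)
$\frac{4061759}{L{\left(B \right)}} = \frac{4061759}{\frac{1}{469} \frac{1}{2108 - 470} \left(-2 - 470\right)} = \frac{4061759}{\frac{1}{469} \cdot \frac{1}{1638} \left(-472\right)} = \frac{4061759}{- \frac{236}{384111}} = 4061759 \left(- \frac{384111}{236}\right) = - \frac{1560166311249}{236}$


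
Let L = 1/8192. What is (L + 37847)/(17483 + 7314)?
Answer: 310042625/203137024 ≈ 1.5263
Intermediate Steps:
L = 1/8192 ≈ 0.00012207
(L + 37847)/(17483 + 7314) = (1/8192 + 37847)/(17483 + 7314) = (310042625/8192)/24797 = (310042625/8192)*(1/24797) = 310042625/203137024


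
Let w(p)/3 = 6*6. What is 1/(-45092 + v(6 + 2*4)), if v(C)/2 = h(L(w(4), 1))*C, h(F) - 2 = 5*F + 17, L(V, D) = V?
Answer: -1/29440 ≈ -3.3967e-5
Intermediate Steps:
w(p) = 108 (w(p) = 3*(6*6) = 3*36 = 108)
h(F) = 19 + 5*F (h(F) = 2 + (5*F + 17) = 2 + (17 + 5*F) = 19 + 5*F)
v(C) = 1118*C (v(C) = 2*((19 + 5*108)*C) = 2*((19 + 540)*C) = 2*(559*C) = 1118*C)
1/(-45092 + v(6 + 2*4)) = 1/(-45092 + 1118*(6 + 2*4)) = 1/(-45092 + 1118*(6 + 8)) = 1/(-45092 + 1118*14) = 1/(-45092 + 15652) = 1/(-29440) = -1/29440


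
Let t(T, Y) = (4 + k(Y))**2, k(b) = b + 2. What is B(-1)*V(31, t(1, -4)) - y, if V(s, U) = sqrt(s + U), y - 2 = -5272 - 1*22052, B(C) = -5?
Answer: 27322 - 5*sqrt(35) ≈ 27292.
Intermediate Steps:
k(b) = 2 + b
y = -27322 (y = 2 + (-5272 - 1*22052) = 2 + (-5272 - 22052) = 2 - 27324 = -27322)
t(T, Y) = (6 + Y)**2 (t(T, Y) = (4 + (2 + Y))**2 = (6 + Y)**2)
V(s, U) = sqrt(U + s)
B(-1)*V(31, t(1, -4)) - y = -5*sqrt((6 - 4)**2 + 31) - 1*(-27322) = -5*sqrt(2**2 + 31) + 27322 = -5*sqrt(4 + 31) + 27322 = -5*sqrt(35) + 27322 = 27322 - 5*sqrt(35)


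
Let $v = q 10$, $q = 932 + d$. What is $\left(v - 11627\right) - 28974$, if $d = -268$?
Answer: $-33961$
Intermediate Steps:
$q = 664$ ($q = 932 - 268 = 664$)
$v = 6640$ ($v = 664 \cdot 10 = 6640$)
$\left(v - 11627\right) - 28974 = \left(6640 - 11627\right) - 28974 = -4987 - 28974 = -33961$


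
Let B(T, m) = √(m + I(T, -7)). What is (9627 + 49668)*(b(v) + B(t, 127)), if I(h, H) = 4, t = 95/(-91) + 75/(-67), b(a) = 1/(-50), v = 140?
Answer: -11859/10 + 59295*√131 ≈ 6.7748e+5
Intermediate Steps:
b(a) = -1/50
t = -13190/6097 (t = 95*(-1/91) + 75*(-1/67) = -95/91 - 75/67 = -13190/6097 ≈ -2.1634)
B(T, m) = √(4 + m) (B(T, m) = √(m + 4) = √(4 + m))
(9627 + 49668)*(b(v) + B(t, 127)) = (9627 + 49668)*(-1/50 + √(4 + 127)) = 59295*(-1/50 + √131) = -11859/10 + 59295*√131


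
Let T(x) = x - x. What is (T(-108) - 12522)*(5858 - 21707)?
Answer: 198461178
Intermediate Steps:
T(x) = 0
(T(-108) - 12522)*(5858 - 21707) = (0 - 12522)*(5858 - 21707) = -12522*(-15849) = 198461178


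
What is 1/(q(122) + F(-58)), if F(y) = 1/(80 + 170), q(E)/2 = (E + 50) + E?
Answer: 250/147001 ≈ 0.0017007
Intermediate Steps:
q(E) = 100 + 4*E (q(E) = 2*((E + 50) + E) = 2*((50 + E) + E) = 2*(50 + 2*E) = 100 + 4*E)
F(y) = 1/250
1/(q(122) + F(-58)) = 1/((100 + 4*122) + 1/250) = 1/((100 + 488) + 1/250) = 1/(588 + 1/250) = 1/(147001/250) = 250/147001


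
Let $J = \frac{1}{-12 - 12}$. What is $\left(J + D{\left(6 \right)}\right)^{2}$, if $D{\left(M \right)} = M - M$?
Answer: $\frac{1}{576} \approx 0.0017361$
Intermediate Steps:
$J = - \frac{1}{24}$ ($J = \frac{1}{-24} = - \frac{1}{24} \approx -0.041667$)
$D{\left(M \right)} = 0$
$\left(J + D{\left(6 \right)}\right)^{2} = \left(- \frac{1}{24} + 0\right)^{2} = \left(- \frac{1}{24}\right)^{2} = \frac{1}{576}$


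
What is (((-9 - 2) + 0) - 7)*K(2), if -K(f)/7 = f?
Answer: 252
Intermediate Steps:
K(f) = -7*f
(((-9 - 2) + 0) - 7)*K(2) = (((-9 - 2) + 0) - 7)*(-7*2) = ((-11 + 0) - 7)*(-14) = (-11 - 7)*(-14) = -18*(-14) = 252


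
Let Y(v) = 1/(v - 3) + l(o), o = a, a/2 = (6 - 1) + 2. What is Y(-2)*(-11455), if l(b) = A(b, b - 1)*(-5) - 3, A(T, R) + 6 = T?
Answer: 494856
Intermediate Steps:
a = 14 (a = 2*((6 - 1) + 2) = 2*(5 + 2) = 2*7 = 14)
o = 14
A(T, R) = -6 + T
l(b) = 27 - 5*b (l(b) = (-6 + b)*(-5) - 3 = (30 - 5*b) - 3 = 27 - 5*b)
Y(v) = -43 + 1/(-3 + v) (Y(v) = 1/(v - 3) + (27 - 5*14) = 1/(-3 + v) + (27 - 70) = 1/(-3 + v) - 43 = -43 + 1/(-3 + v))
Y(-2)*(-11455) = ((130 - 43*(-2))/(-3 - 2))*(-11455) = ((130 + 86)/(-5))*(-11455) = -⅕*216*(-11455) = -216/5*(-11455) = 494856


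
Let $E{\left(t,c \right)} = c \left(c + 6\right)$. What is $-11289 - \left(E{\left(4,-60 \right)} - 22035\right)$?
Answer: $7506$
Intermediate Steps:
$E{\left(t,c \right)} = c \left(6 + c\right)$
$-11289 - \left(E{\left(4,-60 \right)} - 22035\right) = -11289 - \left(- 60 \left(6 - 60\right) - 22035\right) = -11289 - \left(\left(-60\right) \left(-54\right) - 22035\right) = -11289 - \left(3240 - 22035\right) = -11289 - -18795 = -11289 + 18795 = 7506$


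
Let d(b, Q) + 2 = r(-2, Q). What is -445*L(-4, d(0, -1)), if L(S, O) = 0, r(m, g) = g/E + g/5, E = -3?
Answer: 0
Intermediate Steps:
r(m, g) = -2*g/15 (r(m, g) = g/(-3) + g/5 = g*(-⅓) + g*(⅕) = -g/3 + g/5 = -2*g/15)
d(b, Q) = -2 - 2*Q/15
-445*L(-4, d(0, -1)) = -445*0 = 0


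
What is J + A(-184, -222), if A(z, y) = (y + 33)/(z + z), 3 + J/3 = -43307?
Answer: -47814051/368 ≈ -1.2993e+5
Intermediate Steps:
J = -129930 (J = -9 + 3*(-43307) = -9 - 129921 = -129930)
A(z, y) = (33 + y)/(2*z) (A(z, y) = (33 + y)/((2*z)) = (33 + y)*(1/(2*z)) = (33 + y)/(2*z))
J + A(-184, -222) = -129930 + (½)*(33 - 222)/(-184) = -129930 + (½)*(-1/184)*(-189) = -129930 + 189/368 = -47814051/368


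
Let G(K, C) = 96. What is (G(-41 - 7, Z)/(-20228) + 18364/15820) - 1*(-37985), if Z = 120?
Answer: 759739645242/20000435 ≈ 37986.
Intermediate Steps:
(G(-41 - 7, Z)/(-20228) + 18364/15820) - 1*(-37985) = (96/(-20228) + 18364/15820) - 1*(-37985) = (96*(-1/20228) + 18364*(1/15820)) + 37985 = (-24/5057 + 4591/3955) + 37985 = 23121767/20000435 + 37985 = 759739645242/20000435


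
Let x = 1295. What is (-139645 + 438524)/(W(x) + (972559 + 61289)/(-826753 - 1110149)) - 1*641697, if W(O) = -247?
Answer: -51373275759722/79908107 ≈ -6.4290e+5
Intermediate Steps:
(-139645 + 438524)/(W(x) + (972559 + 61289)/(-826753 - 1110149)) - 1*641697 = (-139645 + 438524)/(-247 + (972559 + 61289)/(-826753 - 1110149)) - 1*641697 = 298879/(-247 + 1033848/(-1936902)) - 641697 = 298879/(-247 + 1033848*(-1/1936902)) - 641697 = 298879/(-247 - 172308/322817) - 641697 = 298879/(-79908107/322817) - 641697 = 298879*(-322817/79908107) - 641697 = -96483222143/79908107 - 641697 = -51373275759722/79908107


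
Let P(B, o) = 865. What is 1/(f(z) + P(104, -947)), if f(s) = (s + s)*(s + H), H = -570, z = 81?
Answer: -1/78353 ≈ -1.2763e-5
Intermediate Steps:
f(s) = 2*s*(-570 + s) (f(s) = (s + s)*(s - 570) = (2*s)*(-570 + s) = 2*s*(-570 + s))
1/(f(z) + P(104, -947)) = 1/(2*81*(-570 + 81) + 865) = 1/(2*81*(-489) + 865) = 1/(-79218 + 865) = 1/(-78353) = -1/78353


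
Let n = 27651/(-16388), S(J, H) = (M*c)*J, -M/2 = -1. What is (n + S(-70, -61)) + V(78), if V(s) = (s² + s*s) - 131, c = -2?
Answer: 201823345/16388 ≈ 12315.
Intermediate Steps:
M = 2 (M = -2*(-1) = 2)
S(J, H) = -4*J (S(J, H) = (2*(-2))*J = -4*J)
V(s) = -131 + 2*s² (V(s) = (s² + s²) - 131 = 2*s² - 131 = -131 + 2*s²)
n = -27651/16388 (n = 27651*(-1/16388) = -27651/16388 ≈ -1.6873)
(n + S(-70, -61)) + V(78) = (-27651/16388 - 4*(-70)) + (-131 + 2*78²) = (-27651/16388 + 280) + (-131 + 2*6084) = 4560989/16388 + (-131 + 12168) = 4560989/16388 + 12037 = 201823345/16388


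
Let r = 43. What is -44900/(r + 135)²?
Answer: -11225/7921 ≈ -1.4171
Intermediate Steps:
-44900/(r + 135)² = -44900/(43 + 135)² = -44900/(178²) = -44900/31684 = -44900*1/31684 = -11225/7921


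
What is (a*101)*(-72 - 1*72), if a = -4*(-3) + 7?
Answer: -276336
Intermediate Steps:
a = 19 (a = 12 + 7 = 19)
(a*101)*(-72 - 1*72) = (19*101)*(-72 - 1*72) = 1919*(-72 - 72) = 1919*(-144) = -276336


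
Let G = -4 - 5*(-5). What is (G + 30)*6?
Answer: 306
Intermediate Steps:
G = 21 (G = -4 + 25 = 21)
(G + 30)*6 = (21 + 30)*6 = 51*6 = 306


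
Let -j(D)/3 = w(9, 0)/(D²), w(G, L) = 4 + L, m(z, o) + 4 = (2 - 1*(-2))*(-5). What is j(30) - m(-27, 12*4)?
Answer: 1799/75 ≈ 23.987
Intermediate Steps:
m(z, o) = -24 (m(z, o) = -4 + (2 - 1*(-2))*(-5) = -4 + (2 + 2)*(-5) = -4 + 4*(-5) = -4 - 20 = -24)
j(D) = -12/D² (j(D) = -3*(4 + 0)/(D²) = -12/D²)
j(30) - m(-27, 12*4) = -12/30² - 1*(-24) = -12*1/900 + 24 = -1/75 + 24 = 1799/75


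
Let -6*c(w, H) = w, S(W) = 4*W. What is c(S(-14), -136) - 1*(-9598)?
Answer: 28822/3 ≈ 9607.3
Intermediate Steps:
c(w, H) = -w/6
c(S(-14), -136) - 1*(-9598) = -2*(-14)/3 - 1*(-9598) = -⅙*(-56) + 9598 = 28/3 + 9598 = 28822/3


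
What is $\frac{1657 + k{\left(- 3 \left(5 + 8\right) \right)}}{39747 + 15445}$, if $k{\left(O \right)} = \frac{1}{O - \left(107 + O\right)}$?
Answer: $\frac{88649}{2952772} \approx 0.030022$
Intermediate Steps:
$k{\left(O \right)} = - \frac{1}{107}$ ($k{\left(O \right)} = \frac{1}{-107} = - \frac{1}{107}$)
$\frac{1657 + k{\left(- 3 \left(5 + 8\right) \right)}}{39747 + 15445} = \frac{1657 - \frac{1}{107}}{39747 + 15445} = \frac{177298}{107 \cdot 55192} = \frac{177298}{107} \cdot \frac{1}{55192} = \frac{88649}{2952772}$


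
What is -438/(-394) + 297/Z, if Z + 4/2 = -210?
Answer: -12081/41764 ≈ -0.28927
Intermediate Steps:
Z = -212 (Z = -2 - 210 = -212)
-438/(-394) + 297/Z = -438/(-394) + 297/(-212) = -438*(-1/394) + 297*(-1/212) = 219/197 - 297/212 = -12081/41764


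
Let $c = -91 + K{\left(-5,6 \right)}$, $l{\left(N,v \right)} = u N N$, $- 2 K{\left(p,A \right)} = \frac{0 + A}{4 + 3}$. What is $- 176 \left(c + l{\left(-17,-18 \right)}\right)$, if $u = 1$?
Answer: $- \frac{243408}{7} \approx -34773.0$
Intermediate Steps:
$K{\left(p,A \right)} = - \frac{A}{14}$ ($K{\left(p,A \right)} = - \frac{\left(0 + A\right) \frac{1}{4 + 3}}{2} = - \frac{A \frac{1}{7}}{2} = - \frac{\frac{1}{7} A}{2} = - \frac{A}{14}$)
$l{\left(N,v \right)} = N^{2}$ ($l{\left(N,v \right)} = 1 N N = N N = N^{2}$)
$c = - \frac{640}{7}$ ($c = -91 - \frac{3}{7} = - \frac{640}{7} \approx -91.429$)
$- 176 \left(c + l{\left(-17,-18 \right)}\right) = - 176 \left(- \frac{640}{7} + \left(-17\right)^{2}\right) = - 176 \left(- \frac{640}{7} + 289\right) = \left(-176\right) \frac{1383}{7} = - \frac{243408}{7}$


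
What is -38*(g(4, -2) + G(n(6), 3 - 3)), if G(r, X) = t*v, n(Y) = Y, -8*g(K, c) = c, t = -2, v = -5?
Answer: -779/2 ≈ -389.50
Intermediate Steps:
g(K, c) = -c/8
G(r, X) = 10 (G(r, X) = -2*(-5) = 10)
-38*(g(4, -2) + G(n(6), 3 - 3)) = -38*(-1/8*(-2) + 10) = -38*(1/4 + 10) = -38*41/4 = -779/2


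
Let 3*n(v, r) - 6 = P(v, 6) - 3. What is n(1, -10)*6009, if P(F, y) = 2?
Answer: 10015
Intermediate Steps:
n(v, r) = 5/3 (n(v, r) = 2 + (2 - 3)/3 = 2 + (1/3)*(-1) = 2 - 1/3 = 5/3)
n(1, -10)*6009 = (5/3)*6009 = 10015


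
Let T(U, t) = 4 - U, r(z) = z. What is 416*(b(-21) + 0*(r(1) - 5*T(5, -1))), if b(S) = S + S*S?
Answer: 174720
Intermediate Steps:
b(S) = S + S**2
416*(b(-21) + 0*(r(1) - 5*T(5, -1))) = 416*(-21*(1 - 21) + 0*(1 - 5*(4 - 1*5))) = 416*(-21*(-20) + 0*(1 - 5*(4 - 5))) = 416*(420 + 0*(1 - 5*(-1))) = 416*(420 + 0*(1 + 5)) = 416*(420 + 0*6) = 416*(420 + 0) = 416*420 = 174720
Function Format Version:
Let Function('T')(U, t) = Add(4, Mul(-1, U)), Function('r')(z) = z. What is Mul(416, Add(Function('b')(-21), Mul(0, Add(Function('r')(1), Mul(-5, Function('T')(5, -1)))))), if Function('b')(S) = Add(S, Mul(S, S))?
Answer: 174720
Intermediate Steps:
Function('b')(S) = Add(S, Pow(S, 2))
Mul(416, Add(Function('b')(-21), Mul(0, Add(Function('r')(1), Mul(-5, Function('T')(5, -1)))))) = Mul(416, Add(Mul(-21, Add(1, -21)), Mul(0, Add(1, Mul(-5, Add(4, Mul(-1, 5))))))) = Mul(416, Add(Mul(-21, -20), Mul(0, Add(1, Mul(-5, Add(4, -5)))))) = Mul(416, Add(420, Mul(0, Add(1, Mul(-5, -1))))) = Mul(416, Add(420, Mul(0, Add(1, 5)))) = Mul(416, Add(420, Mul(0, 6))) = Mul(416, Add(420, 0)) = Mul(416, 420) = 174720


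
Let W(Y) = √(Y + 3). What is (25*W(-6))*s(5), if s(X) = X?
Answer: 125*I*√3 ≈ 216.51*I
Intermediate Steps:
W(Y) = √(3 + Y)
(25*W(-6))*s(5) = (25*√(3 - 6))*5 = (25*√(-3))*5 = (25*(I*√3))*5 = (25*I*√3)*5 = 125*I*√3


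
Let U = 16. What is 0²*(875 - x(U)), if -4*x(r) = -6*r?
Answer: 0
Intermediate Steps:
x(r) = 3*r/2 (x(r) = -(-3)*r/2 = 3*r/2)
0²*(875 - x(U)) = 0²*(875 - 3*16/2) = 0*(875 - 1*24) = 0*(875 - 24) = 0*851 = 0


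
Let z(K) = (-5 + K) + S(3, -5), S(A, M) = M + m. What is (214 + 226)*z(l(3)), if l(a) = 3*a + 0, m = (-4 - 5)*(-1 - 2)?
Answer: 11440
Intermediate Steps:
m = 27 (m = -9*(-3) = 27)
S(A, M) = 27 + M (S(A, M) = M + 27 = 27 + M)
l(a) = 3*a
z(K) = 17 + K (z(K) = (-5 + K) + (27 - 5) = (-5 + K) + 22 = 17 + K)
(214 + 226)*z(l(3)) = (214 + 226)*(17 + 3*3) = 440*(17 + 9) = 440*26 = 11440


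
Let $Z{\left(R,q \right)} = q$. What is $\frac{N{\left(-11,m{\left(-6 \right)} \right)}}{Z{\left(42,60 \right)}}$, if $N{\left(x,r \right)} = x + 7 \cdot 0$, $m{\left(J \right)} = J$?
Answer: $- \frac{11}{60} \approx -0.18333$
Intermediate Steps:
$N{\left(x,r \right)} = x$ ($N{\left(x,r \right)} = x + 0 = x$)
$\frac{N{\left(-11,m{\left(-6 \right)} \right)}}{Z{\left(42,60 \right)}} = - \frac{11}{60}$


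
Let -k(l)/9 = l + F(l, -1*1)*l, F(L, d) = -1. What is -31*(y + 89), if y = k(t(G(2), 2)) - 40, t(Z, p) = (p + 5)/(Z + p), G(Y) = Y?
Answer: -1519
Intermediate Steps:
t(Z, p) = (5 + p)/(Z + p)
k(l) = 0 (k(l) = -9*(l - l) = -9*0 = 0)
y = -40 (y = 0 - 40 = -40)
-31*(y + 89) = -31*(-40 + 89) = -31*49 = -1519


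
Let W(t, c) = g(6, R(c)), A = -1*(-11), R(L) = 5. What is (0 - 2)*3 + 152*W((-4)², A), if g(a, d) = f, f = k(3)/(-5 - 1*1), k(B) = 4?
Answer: -322/3 ≈ -107.33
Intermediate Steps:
f = -⅔ (f = 4/(-5 - 1*1) = 4/(-5 - 1) = 4/(-6) = 4*(-⅙) = -⅔ ≈ -0.66667)
g(a, d) = -⅔
A = 11
W(t, c) = -⅔
(0 - 2)*3 + 152*W((-4)², A) = (0 - 2)*3 + 152*(-⅔) = -2*3 - 304/3 = -6 - 304/3 = -322/3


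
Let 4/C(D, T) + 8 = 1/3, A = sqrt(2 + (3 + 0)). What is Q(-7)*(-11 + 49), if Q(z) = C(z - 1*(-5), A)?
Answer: -456/23 ≈ -19.826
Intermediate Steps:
A = sqrt(5) (A = sqrt(2 + 3) = sqrt(5) ≈ 2.2361)
C(D, T) = -12/23 (C(D, T) = 4/(-8 + 1/3) = 4/(-23/3) = 4*(-3/23) = -12/23)
Q(z) = -12/23
Q(-7)*(-11 + 49) = -12*(-11 + 49)/23 = -12/23*38 = -456/23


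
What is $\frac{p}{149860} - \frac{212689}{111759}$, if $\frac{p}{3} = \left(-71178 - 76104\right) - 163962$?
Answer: $- \frac{34056632032}{4187050935} \approx -8.1338$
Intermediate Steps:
$p = -933732$ ($p = 3 \left(\left(-71178 - 76104\right) - 163962\right) = 3 \left(-147282 - 163962\right) = 3 \left(-311244\right) = -933732$)
$\frac{p}{149860} - \frac{212689}{111759} = - \frac{933732}{149860} - \frac{212689}{111759} = \left(-933732\right) \frac{1}{149860} - \frac{212689}{111759} = - \frac{233433}{37465} - \frac{212689}{111759} = - \frac{34056632032}{4187050935}$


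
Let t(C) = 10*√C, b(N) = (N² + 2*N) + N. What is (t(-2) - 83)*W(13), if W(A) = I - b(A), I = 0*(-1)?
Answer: 17264 - 2080*I*√2 ≈ 17264.0 - 2941.6*I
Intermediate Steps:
I = 0
b(N) = N² + 3*N
W(A) = -A*(3 + A) (W(A) = 0 - A*(3 + A) = -A*(3 + A))
(t(-2) - 83)*W(13) = (10*√(-2) - 83)*(-1*13*(3 + 13)) = (10*(I*√2) - 83)*(-1*13*16) = (10*I*√2 - 83)*(-208) = (-83 + 10*I*√2)*(-208) = 17264 - 2080*I*√2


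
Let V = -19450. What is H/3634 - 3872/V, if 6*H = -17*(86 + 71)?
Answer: 16256519/212043900 ≈ 0.076666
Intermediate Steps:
H = -2669/6 (H = (-17*(86 + 71))/6 = (-17*157)/6 = (1/6)*(-2669) = -2669/6 ≈ -444.83)
H/3634 - 3872/V = -2669/6/3634 - 3872/(-19450) = -2669/6*1/3634 - 3872*(-1/19450) = -2669/21804 + 1936/9725 = 16256519/212043900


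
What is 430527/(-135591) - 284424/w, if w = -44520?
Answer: 38488636/11977205 ≈ 3.2135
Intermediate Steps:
430527/(-135591) - 284424/w = 430527/(-135591) - 284424/(-44520) = 430527*(-1/135591) - 284424*(-1/44520) = -143509/45197 + 1693/265 = 38488636/11977205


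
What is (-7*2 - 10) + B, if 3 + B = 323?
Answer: 296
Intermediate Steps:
B = 320 (B = -3 + 323 = 320)
(-7*2 - 10) + B = (-7*2 - 10) + 320 = (-14 - 10) + 320 = -24 + 320 = 296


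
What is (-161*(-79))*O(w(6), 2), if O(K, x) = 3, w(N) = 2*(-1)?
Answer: 38157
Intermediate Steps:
w(N) = -2
(-161*(-79))*O(w(6), 2) = -161*(-79)*3 = 12719*3 = 38157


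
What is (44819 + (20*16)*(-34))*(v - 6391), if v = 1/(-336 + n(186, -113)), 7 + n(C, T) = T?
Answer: -32969441961/152 ≈ -2.1690e+8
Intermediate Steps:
n(C, T) = -7 + T
v = -1/456 (v = 1/(-336 + (-7 - 113)) = 1/(-336 - 120) = 1/(-456) = -1/456 ≈ -0.0021930)
(44819 + (20*16)*(-34))*(v - 6391) = (44819 + (20*16)*(-34))*(-1/456 - 6391) = (44819 + 320*(-34))*(-2914297/456) = (44819 - 10880)*(-2914297/456) = 33939*(-2914297/456) = -32969441961/152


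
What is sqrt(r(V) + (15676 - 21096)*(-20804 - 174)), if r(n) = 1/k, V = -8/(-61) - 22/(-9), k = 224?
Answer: sqrt(356565583374)/56 ≈ 10663.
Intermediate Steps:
V = 1414/549 (V = -8*(-1/61) - 22*(-1/9) = 8/61 + 22/9 = 1414/549 ≈ 2.5756)
r(n) = 1/224
sqrt(r(V) + (15676 - 21096)*(-20804 - 174)) = sqrt(1/224 + (15676 - 21096)*(-20804 - 174)) = sqrt(1/224 - 5420*(-20978)) = sqrt(1/224 + 113700760) = sqrt(25468970241/224) = sqrt(356565583374)/56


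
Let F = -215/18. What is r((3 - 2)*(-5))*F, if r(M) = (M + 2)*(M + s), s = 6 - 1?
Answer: 0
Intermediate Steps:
s = 5
r(M) = (2 + M)*(5 + M) (r(M) = (M + 2)*(M + 5) = (2 + M)*(5 + M))
F = -215/18 (F = -215*1/18 = -215/18 ≈ -11.944)
r((3 - 2)*(-5))*F = (10 + ((3 - 2)*(-5))**2 + 7*((3 - 2)*(-5)))*(-215/18) = (10 + (1*(-5))**2 + 7*(1*(-5)))*(-215/18) = (10 + (-5)**2 + 7*(-5))*(-215/18) = (10 + 25 - 35)*(-215/18) = 0*(-215/18) = 0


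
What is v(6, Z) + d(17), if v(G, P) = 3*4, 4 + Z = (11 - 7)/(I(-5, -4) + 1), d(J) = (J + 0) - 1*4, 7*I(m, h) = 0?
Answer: 25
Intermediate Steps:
I(m, h) = 0 (I(m, h) = (1/7)*0 = 0)
d(J) = -4 + J (d(J) = J - 4 = -4 + J)
Z = 0 (Z = -4 + (11 - 7)/(0 + 1) = -4 + 4/1 = -4 + 4*1 = -4 + 4 = 0)
v(G, P) = 12
v(6, Z) + d(17) = 12 + (-4 + 17) = 12 + 13 = 25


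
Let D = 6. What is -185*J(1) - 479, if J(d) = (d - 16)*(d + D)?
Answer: 18946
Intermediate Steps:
J(d) = (-16 + d)*(6 + d) (J(d) = (d - 16)*(d + 6) = (-16 + d)*(6 + d))
-185*J(1) - 479 = -185*(-96 + 1² - 10*1) - 479 = -185*(-96 + 1 - 10) - 479 = -185*(-105) - 479 = 19425 - 479 = 18946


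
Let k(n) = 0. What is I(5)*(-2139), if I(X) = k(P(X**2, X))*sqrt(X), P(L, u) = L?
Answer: 0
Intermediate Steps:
I(X) = 0 (I(X) = 0*sqrt(X) = 0)
I(5)*(-2139) = 0*(-2139) = 0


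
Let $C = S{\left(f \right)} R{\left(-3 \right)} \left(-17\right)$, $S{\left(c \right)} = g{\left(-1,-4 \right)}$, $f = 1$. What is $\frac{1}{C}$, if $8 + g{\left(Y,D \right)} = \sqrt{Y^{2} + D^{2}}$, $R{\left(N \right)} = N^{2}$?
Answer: $\frac{8}{7191} + \frac{\sqrt{17}}{7191} \approx 0.0016859$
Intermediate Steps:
$g{\left(Y,D \right)} = -8 + \sqrt{D^{2} + Y^{2}}$ ($g{\left(Y,D \right)} = -8 + \sqrt{Y^{2} + D^{2}} = -8 + \sqrt{D^{2} + Y^{2}}$)
$S{\left(c \right)} = -8 + \sqrt{17}$ ($S{\left(c \right)} = -8 + \sqrt{\left(-4\right)^{2} + \left(-1\right)^{2}} = -8 + \sqrt{16 + 1} = -8 + \sqrt{17}$)
$C = 1224 - 153 \sqrt{17}$ ($C = \left(-8 + \sqrt{17}\right) \left(-3\right)^{2} \left(-17\right) = \left(-8 + \sqrt{17}\right) 9 \left(-17\right) = \left(-72 + 9 \sqrt{17}\right) \left(-17\right) = 1224 - 153 \sqrt{17} \approx 593.17$)
$\frac{1}{C} = \frac{1}{1224 - 153 \sqrt{17}}$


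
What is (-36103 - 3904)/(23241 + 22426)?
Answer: -40007/45667 ≈ -0.87606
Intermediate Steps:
(-36103 - 3904)/(23241 + 22426) = -40007/45667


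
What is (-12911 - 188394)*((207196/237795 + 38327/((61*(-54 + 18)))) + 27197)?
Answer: -190482241217407217/34813188 ≈ -5.4716e+9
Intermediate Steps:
(-12911 - 188394)*((207196/237795 + 38327/((61*(-54 + 18)))) + 27197) = -201305*((207196*(1/237795) + 38327/((61*(-36)))) + 27197) = -201305*((207196/237795 + 38327/(-2196)) + 27197) = -201305*((207196/237795 + 38327*(-1/2196)) + 27197) = -201305*((207196/237795 - 38327/2196) + 27197) = -201305*(-2886322183/174065940 + 27197) = -201305*4731185047997/174065940 = -190482241217407217/34813188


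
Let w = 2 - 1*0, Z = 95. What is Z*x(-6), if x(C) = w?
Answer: 190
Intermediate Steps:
w = 2 (w = 2 + 0 = 2)
x(C) = 2
Z*x(-6) = 95*2 = 190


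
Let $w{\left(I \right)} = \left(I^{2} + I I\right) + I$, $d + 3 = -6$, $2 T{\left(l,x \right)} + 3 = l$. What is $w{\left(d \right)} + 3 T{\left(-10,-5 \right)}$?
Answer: $\frac{267}{2} \approx 133.5$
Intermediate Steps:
$T{\left(l,x \right)} = - \frac{3}{2} + \frac{l}{2}$
$d = -9$ ($d = -3 - 6 = -9$)
$w{\left(I \right)} = I + 2 I^{2}$ ($w{\left(I \right)} = \left(I^{2} + I^{2}\right) + I = 2 I^{2} + I = I + 2 I^{2}$)
$w{\left(d \right)} + 3 T{\left(-10,-5 \right)} = - 9 \left(1 + 2 \left(-9\right)\right) + 3 \left(- \frac{3}{2} + \frac{1}{2} \left(-10\right)\right) = - 9 \left(1 - 18\right) + 3 \left(- \frac{3}{2} - 5\right) = \left(-9\right) \left(-17\right) + 3 \left(- \frac{13}{2}\right) = 153 - \frac{39}{2} = \frac{267}{2}$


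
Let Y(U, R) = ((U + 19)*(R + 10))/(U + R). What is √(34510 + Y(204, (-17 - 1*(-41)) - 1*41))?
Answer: √1206488283/187 ≈ 185.75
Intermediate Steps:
Y(U, R) = (10 + R)*(19 + U)/(R + U) (Y(U, R) = ((19 + U)*(10 + R))/(R + U) = ((10 + R)*(19 + U))/(R + U) = (10 + R)*(19 + U)/(R + U))
√(34510 + Y(204, (-17 - 1*(-41)) - 1*41)) = √(34510 + (190 + 10*204 + 19*((-17 - 1*(-41)) - 1*41) + ((-17 - 1*(-41)) - 1*41)*204)/(((-17 - 1*(-41)) - 1*41) + 204)) = √(34510 + (190 + 2040 + 19*((-17 + 41) - 41) + ((-17 + 41) - 41)*204)/(((-17 + 41) - 41) + 204)) = √(34510 + (190 + 2040 + 19*(24 - 41) + (24 - 41)*204)/((24 - 41) + 204)) = √(34510 + (190 + 2040 + 19*(-17) - 17*204)/(-17 + 204)) = √(34510 + (190 + 2040 - 323 - 3468)/187) = √(34510 + (1/187)*(-1561)) = √(34510 - 1561/187) = √(6451809/187) = √1206488283/187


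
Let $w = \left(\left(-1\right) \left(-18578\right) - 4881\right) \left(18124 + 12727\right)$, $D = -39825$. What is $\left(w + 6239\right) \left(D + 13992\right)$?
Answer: $-10916312447538$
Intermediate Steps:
$w = 422566147$ ($w = \left(18578 - 4881\right) 30851 = 13697 \cdot 30851 = 422566147$)
$\left(w + 6239\right) \left(D + 13992\right) = \left(422566147 + 6239\right) \left(-39825 + 13992\right) = 422572386 \left(-25833\right) = -10916312447538$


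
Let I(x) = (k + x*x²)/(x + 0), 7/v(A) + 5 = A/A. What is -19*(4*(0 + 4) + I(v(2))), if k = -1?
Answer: -41781/112 ≈ -373.04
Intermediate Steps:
v(A) = -7/4 (v(A) = 7/(-5 + A/A) = 7/(-5 + 1) = 7/(-4) = 7*(-¼) = -7/4)
I(x) = (-1 + x³)/x (I(x) = (-1 + x*x²)/(x + 0) = (-1 + x³)/x)
-19*(4*(0 + 4) + I(v(2))) = -19*(4*(0 + 4) + (-1 + (-7/4)³)/(-7/4)) = -19*(4*4 - 4*(-1 - 343/64)/7) = -19*(16 - 4/7*(-407/64)) = -19*(16 + 407/112) = -19*2199/112 = -41781/112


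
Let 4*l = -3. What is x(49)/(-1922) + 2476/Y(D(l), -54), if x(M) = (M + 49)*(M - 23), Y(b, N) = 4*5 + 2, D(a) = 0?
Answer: 1175704/10571 ≈ 111.22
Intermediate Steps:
l = -¾ (l = (¼)*(-3) = -¾ ≈ -0.75000)
Y(b, N) = 22 (Y(b, N) = 20 + 2 = 22)
x(M) = (-23 + M)*(49 + M) (x(M) = (49 + M)*(-23 + M) = (-23 + M)*(49 + M))
x(49)/(-1922) + 2476/Y(D(l), -54) = (-1127 + 49² + 26*49)/(-1922) + 2476/22 = (-1127 + 2401 + 1274)*(-1/1922) + 2476*(1/22) = 2548*(-1/1922) + 1238/11 = -1274/961 + 1238/11 = 1175704/10571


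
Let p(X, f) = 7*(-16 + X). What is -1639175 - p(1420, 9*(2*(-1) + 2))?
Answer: -1649003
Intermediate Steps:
p(X, f) = -112 + 7*X
-1639175 - p(1420, 9*(2*(-1) + 2)) = -1639175 - (-112 + 7*1420) = -1639175 - (-112 + 9940) = -1639175 - 1*9828 = -1639175 - 9828 = -1649003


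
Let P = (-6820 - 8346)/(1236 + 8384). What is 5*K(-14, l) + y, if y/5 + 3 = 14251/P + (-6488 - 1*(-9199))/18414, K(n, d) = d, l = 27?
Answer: -6294292040695/139633362 ≈ -45077.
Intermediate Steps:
P = -7583/4810 (P = -15166/9620 = -15166*1/9620 = -7583/4810 ≈ -1.5765)
y = -6313142544565/139633362 (y = -15 + 5*(14251/(-7583/4810) + (-6488 - 1*(-9199))/18414) = -15 + 5*(14251*(-4810/7583) + (-6488 + 9199)*(1/18414)) = -15 + 5*(-68547310/7583 + 2711*(1/18414)) = -15 + 5*(-68547310/7583 + 2711/18414) = -15 + 5*(-1262209608827/139633362) = -15 - 6311048044135/139633362 = -6313142544565/139633362 ≈ -45212.)
5*K(-14, l) + y = 5*27 - 6313142544565/139633362 = 135 - 6313142544565/139633362 = -6294292040695/139633362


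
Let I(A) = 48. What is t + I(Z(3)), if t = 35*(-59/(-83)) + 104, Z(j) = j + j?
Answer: 14681/83 ≈ 176.88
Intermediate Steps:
Z(j) = 2*j
t = 10697/83 (t = 35*(-59*(-1/83)) + 104 = 35*(59/83) + 104 = 2065/83 + 104 = 10697/83 ≈ 128.88)
t + I(Z(3)) = 10697/83 + 48 = 14681/83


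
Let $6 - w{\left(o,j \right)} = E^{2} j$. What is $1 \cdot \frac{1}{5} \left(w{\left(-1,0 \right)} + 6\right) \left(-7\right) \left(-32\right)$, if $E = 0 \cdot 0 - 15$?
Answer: $\frac{2688}{5} \approx 537.6$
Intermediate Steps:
$E = -15$ ($E = 0 - 15 = -15$)
$w{\left(o,j \right)} = 6 - 225 j$ ($w{\left(o,j \right)} = 6 - \left(-15\right)^{2} j = 6 - 225 j$)
$1 \cdot \frac{1}{5} \left(w{\left(-1,0 \right)} + 6\right) \left(-7\right) \left(-32\right) = 1 \cdot \frac{1}{5} \left(\left(6 - 0\right) + 6\right) \left(-7\right) \left(-32\right) = 1 \cdot \frac{1}{5} \left(\left(6 + 0\right) + 6\right) \left(-7\right) \left(-32\right) = \frac{6 + 6}{5} \left(-7\right) \left(-32\right) = \frac{1}{5} \cdot 12 \left(-7\right) \left(-32\right) = \frac{12}{5} \left(-7\right) \left(-32\right) = \left(- \frac{84}{5}\right) \left(-32\right) = \frac{2688}{5}$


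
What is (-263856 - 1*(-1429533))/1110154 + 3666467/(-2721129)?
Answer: -898385516585/3020872243866 ≈ -0.29739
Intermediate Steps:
(-263856 - 1*(-1429533))/1110154 + 3666467/(-2721129) = (-263856 + 1429533)*(1/1110154) + 3666467*(-1/2721129) = 1165677*(1/1110154) - 3666467/2721129 = 1165677/1110154 - 3666467/2721129 = -898385516585/3020872243866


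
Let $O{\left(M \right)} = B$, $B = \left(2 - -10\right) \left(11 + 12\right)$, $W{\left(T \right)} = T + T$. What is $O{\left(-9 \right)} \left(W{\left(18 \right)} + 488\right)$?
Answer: $144624$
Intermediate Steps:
$W{\left(T \right)} = 2 T$
$B = 276$ ($B = \left(2 + \left(15 - 5\right)\right) 23 = \left(2 + 10\right) 23 = 12 \cdot 23 = 276$)
$O{\left(M \right)} = 276$
$O{\left(-9 \right)} \left(W{\left(18 \right)} + 488\right) = 276 \left(2 \cdot 18 + 488\right) = 276 \left(36 + 488\right) = 276 \cdot 524 = 144624$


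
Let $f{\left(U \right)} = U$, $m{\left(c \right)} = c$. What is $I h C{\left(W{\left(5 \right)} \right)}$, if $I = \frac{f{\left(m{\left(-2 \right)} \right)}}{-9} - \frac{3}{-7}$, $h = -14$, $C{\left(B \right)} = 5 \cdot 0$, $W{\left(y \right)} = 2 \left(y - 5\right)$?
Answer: $0$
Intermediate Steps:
$W{\left(y \right)} = -10 + 2 y$ ($W{\left(y \right)} = 2 \left(-5 + y\right) = -10 + 2 y$)
$C{\left(B \right)} = 0$
$I = \frac{41}{63}$ ($I = - \frac{2}{-9} - \frac{3}{-7} = \left(-2\right) \left(- \frac{1}{9}\right) - - \frac{3}{7} = \frac{2}{9} + \frac{3}{7} = \frac{41}{63} \approx 0.65079$)
$I h C{\left(W{\left(5 \right)} \right)} = \frac{41}{63} \left(-14\right) 0 = \left(- \frac{82}{9}\right) 0 = 0$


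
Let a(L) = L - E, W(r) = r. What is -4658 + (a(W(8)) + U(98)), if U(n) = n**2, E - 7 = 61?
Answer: 4886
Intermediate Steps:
E = 68 (E = 7 + 61 = 68)
a(L) = -68 + L (a(L) = L - 1*68 = L - 68 = -68 + L)
-4658 + (a(W(8)) + U(98)) = -4658 + ((-68 + 8) + 98**2) = -4658 + (-60 + 9604) = -4658 + 9544 = 4886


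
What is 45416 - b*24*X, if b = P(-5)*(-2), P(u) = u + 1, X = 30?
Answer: 39656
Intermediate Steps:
P(u) = 1 + u
b = 8 (b = (1 - 5)*(-2) = -4*(-2) = 8)
45416 - b*24*X = 45416 - 8*24*30 = 45416 - 192*30 = 45416 - 1*5760 = 45416 - 5760 = 39656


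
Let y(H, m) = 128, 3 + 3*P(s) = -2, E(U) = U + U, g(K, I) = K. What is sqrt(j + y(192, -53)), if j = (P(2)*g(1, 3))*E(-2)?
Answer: 2*sqrt(303)/3 ≈ 11.605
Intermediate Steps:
E(U) = 2*U
P(s) = -5/3 (P(s) = -1 + (1/3)*(-2) = -1 - 2/3 = -5/3)
j = 20/3 (j = (-5/3*1)*(2*(-2)) = -5/3*(-4) = 20/3 ≈ 6.6667)
sqrt(j + y(192, -53)) = sqrt(20/3 + 128) = sqrt(404/3) = 2*sqrt(303)/3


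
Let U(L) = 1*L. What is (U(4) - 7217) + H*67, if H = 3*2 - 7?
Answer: -7280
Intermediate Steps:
U(L) = L
H = -1 (H = 6 - 7 = -1)
(U(4) - 7217) + H*67 = (4 - 7217) - 1*67 = -7213 - 67 = -7280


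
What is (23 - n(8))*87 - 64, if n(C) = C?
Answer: 1241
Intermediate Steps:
(23 - n(8))*87 - 64 = (23 - 1*8)*87 - 64 = (23 - 8)*87 - 64 = 15*87 - 64 = 1305 - 64 = 1241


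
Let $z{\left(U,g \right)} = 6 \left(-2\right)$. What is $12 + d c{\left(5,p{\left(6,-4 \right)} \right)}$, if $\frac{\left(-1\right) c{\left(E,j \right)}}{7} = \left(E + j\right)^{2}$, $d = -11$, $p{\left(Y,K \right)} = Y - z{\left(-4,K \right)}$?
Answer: $40745$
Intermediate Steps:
$z{\left(U,g \right)} = -12$
$p{\left(Y,K \right)} = 12 + Y$ ($p{\left(Y,K \right)} = Y - -12 = Y + 12 = 12 + Y$)
$c{\left(E,j \right)} = - 7 \left(E + j\right)^{2}$
$12 + d c{\left(5,p{\left(6,-4 \right)} \right)} = 12 - 11 \left(- 7 \left(5 + \left(12 + 6\right)\right)^{2}\right) = 12 - 11 \left(- 7 \left(5 + 18\right)^{2}\right) = 12 - 11 \left(- 7 \cdot 23^{2}\right) = 12 - 11 \left(\left(-7\right) 529\right) = 12 - -40733 = 12 + 40733 = 40745$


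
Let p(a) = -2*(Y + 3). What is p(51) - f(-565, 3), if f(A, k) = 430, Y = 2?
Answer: -440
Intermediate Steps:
p(a) = -10 (p(a) = -2*(2 + 3) = -2*5 = -10)
p(51) - f(-565, 3) = -10 - 1*430 = -10 - 430 = -440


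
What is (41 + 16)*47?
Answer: 2679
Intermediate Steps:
(41 + 16)*47 = 57*47 = 2679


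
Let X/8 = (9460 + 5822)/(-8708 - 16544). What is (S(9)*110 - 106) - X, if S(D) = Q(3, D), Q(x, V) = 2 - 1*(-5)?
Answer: 4222396/6313 ≈ 668.84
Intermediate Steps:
Q(x, V) = 7 (Q(x, V) = 2 + 5 = 7)
S(D) = 7
X = -30564/6313 (X = 8*((9460 + 5822)/(-8708 - 16544)) = 8*(15282/(-25252)) = 8*(15282*(-1/25252)) = 8*(-7641/12626) = -30564/6313 ≈ -4.8414)
(S(9)*110 - 106) - X = (7*110 - 106) - 1*(-30564/6313) = (770 - 106) + 30564/6313 = 664 + 30564/6313 = 4222396/6313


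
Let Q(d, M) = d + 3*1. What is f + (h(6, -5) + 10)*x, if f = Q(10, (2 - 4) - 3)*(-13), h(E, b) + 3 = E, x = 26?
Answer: 169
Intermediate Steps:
h(E, b) = -3 + E
Q(d, M) = 3 + d (Q(d, M) = d + 3 = 3 + d)
f = -169 (f = (3 + 10)*(-13) = 13*(-13) = -169)
f + (h(6, -5) + 10)*x = -169 + ((-3 + 6) + 10)*26 = -169 + (3 + 10)*26 = -169 + 13*26 = -169 + 338 = 169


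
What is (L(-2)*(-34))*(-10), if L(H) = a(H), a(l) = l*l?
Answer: 1360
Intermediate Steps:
a(l) = l**2
L(H) = H**2
(L(-2)*(-34))*(-10) = ((-2)**2*(-34))*(-10) = (4*(-34))*(-10) = -136*(-10) = 1360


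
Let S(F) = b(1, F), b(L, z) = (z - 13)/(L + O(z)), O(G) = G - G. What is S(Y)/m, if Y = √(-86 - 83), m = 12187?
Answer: -13/12187 + 13*I/12187 ≈ -0.0010667 + 0.0010667*I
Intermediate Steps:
O(G) = 0
Y = 13*I (Y = √(-169) = 13*I ≈ 13.0*I)
b(L, z) = (-13 + z)/L (b(L, z) = (z - 13)/(L + 0) = (-13 + z)/L)
S(F) = -13 + F (S(F) = (-13 + F)/1 = 1*(-13 + F) = -13 + F)
S(Y)/m = (-13 + 13*I)/12187 = (-13 + 13*I)*(1/12187) = -13/12187 + 13*I/12187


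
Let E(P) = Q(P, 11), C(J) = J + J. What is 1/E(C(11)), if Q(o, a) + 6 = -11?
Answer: -1/17 ≈ -0.058824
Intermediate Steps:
C(J) = 2*J
Q(o, a) = -17 (Q(o, a) = -6 - 11 = -17)
E(P) = -17
1/E(C(11)) = 1/(-17) = -1/17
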